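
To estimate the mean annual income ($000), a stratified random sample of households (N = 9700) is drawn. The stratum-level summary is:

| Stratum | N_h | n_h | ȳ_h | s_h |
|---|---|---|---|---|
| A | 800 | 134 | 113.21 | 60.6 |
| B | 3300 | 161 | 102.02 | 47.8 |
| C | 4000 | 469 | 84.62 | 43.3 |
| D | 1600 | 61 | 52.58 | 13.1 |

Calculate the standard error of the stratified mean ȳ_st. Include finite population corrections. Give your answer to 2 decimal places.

V̂(ȳ_st) = Σ W_h² (1 − n_h/N_h) s_h²/n_h, with W_h = N_h/N and N = 9700:
  stratum A: (800/9700)²·(1 − 134/800)·60.6²/134 = 0.155189
  stratum B: (3300/9700)²·(1 − 161/3300)·47.8²/161 = 1.5624
  stratum C: (4000/9700)²·(1 − 469/4000)·43.3²/469 = 0.600091
  stratum D: (1600/9700)²·(1 − 61/1600)·13.1²/61 = 0.0736254
V̂(ȳ_st) = 2.3913
SE(ȳ_st) = √2.3913 = 1.54638

SE(ȳ_st) ≈ 1.55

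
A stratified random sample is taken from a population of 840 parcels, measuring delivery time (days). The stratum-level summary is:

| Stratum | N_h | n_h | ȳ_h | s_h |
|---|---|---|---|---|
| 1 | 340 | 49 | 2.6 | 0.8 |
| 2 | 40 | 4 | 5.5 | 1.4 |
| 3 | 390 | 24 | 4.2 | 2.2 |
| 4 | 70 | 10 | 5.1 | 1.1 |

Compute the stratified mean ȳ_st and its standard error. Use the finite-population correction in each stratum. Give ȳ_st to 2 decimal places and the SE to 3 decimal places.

ȳ_st ≈ 3.69, SE ≈ 0.211

ȳ_st = Σ W_h ȳ_h = (340·2.6 + 40·5.5 + 390·4.2 + 70·5.1)/840 = 3.68929
V̂(ȳ_st) = Σ W_h² (1 − n_h/N_h) s_h²/n_h, with W_h = N_h/N and N = 840:
  stratum 1: (340/840)²·(1 − 49/340)·0.8²/49 = 0.00183146
  stratum 2: (40/840)²·(1 − 4/40)·1.4²/4 = 0.001
  stratum 3: (390/840)²·(1 − 24/390)·2.2²/24 = 0.0407963
  stratum 4: (70/840)²·(1 − 10/70)·1.1²/10 = 0.000720238
V̂(ȳ_st) = 0.044348
SE(ȳ_st) = √0.044348 = 0.21059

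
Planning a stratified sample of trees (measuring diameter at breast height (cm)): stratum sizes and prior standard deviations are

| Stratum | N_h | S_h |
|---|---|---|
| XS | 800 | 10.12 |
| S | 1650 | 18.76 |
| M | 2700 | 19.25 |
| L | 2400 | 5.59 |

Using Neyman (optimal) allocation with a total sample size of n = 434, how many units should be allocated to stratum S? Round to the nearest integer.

129

Neyman allocation: n_h = n · N_h S_h / Σ N_i S_i, with n = 434.
  stratum XS: N_h·S_h = 800·10.12 = 8096.00
  stratum S: N_h·S_h = 1650·18.76 = 30954.00
  stratum M: N_h·S_h = 2700·19.25 = 51975.00
  stratum L: N_h·S_h = 2400·5.59 = 13416.00
Σ N_h S_h = 104441.00
n for stratum S = 434·30954.00/104441.00 = 128.628 → 129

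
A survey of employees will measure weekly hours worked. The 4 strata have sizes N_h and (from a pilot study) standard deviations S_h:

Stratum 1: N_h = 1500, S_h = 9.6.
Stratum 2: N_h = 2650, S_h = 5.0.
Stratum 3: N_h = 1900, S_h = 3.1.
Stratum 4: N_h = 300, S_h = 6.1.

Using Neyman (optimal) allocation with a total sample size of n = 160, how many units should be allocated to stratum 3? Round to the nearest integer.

27

Neyman allocation: n_h = n · N_h S_h / Σ N_i S_i, with n = 160.
  stratum 1: N_h·S_h = 1500·9.6 = 14400.00
  stratum 2: N_h·S_h = 2650·5.0 = 13250.00
  stratum 3: N_h·S_h = 1900·3.1 = 5890.00
  stratum 4: N_h·S_h = 300·6.1 = 1830.00
Σ N_h S_h = 35370.00
n for stratum 3 = 160·5890.00/35370.00 = 26.644 → 27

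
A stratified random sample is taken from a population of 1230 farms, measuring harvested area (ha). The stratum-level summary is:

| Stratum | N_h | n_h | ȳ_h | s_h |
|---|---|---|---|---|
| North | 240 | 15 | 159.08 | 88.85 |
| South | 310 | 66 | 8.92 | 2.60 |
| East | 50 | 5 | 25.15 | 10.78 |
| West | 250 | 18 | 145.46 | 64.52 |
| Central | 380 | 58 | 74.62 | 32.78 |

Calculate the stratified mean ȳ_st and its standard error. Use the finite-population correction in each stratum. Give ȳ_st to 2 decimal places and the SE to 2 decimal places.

ȳ_st = Σ W_h ȳ_h = (240·159.08 + 310·8.92 + 50·25.15 + 250·145.46 + 380·74.62)/1230 = 86.92886
V̂(ȳ_st) = Σ W_h² (1 − n_h/N_h) s_h²/n_h, with W_h = N_h/N and N = 1230:
  stratum North: (240/1230)²·(1 − 15/240)·88.85²/15 = 18.7848
  stratum South: (310/1230)²·(1 − 66/310)·2.60²/66 = 0.00512087
  stratum East: (50/1230)²·(1 − 5/50)·10.78²/5 = 0.0345653
  stratum West: (250/1230)²·(1 − 18/250)·64.52²/18 = 8.86613
  stratum Central: (380/1230)²·(1 − 58/380)·32.78²/58 = 1.49837
V̂(ȳ_st) = 29.189
SE(ȳ_st) = √29.189 = 5.40269

ȳ_st ≈ 86.93, SE ≈ 5.40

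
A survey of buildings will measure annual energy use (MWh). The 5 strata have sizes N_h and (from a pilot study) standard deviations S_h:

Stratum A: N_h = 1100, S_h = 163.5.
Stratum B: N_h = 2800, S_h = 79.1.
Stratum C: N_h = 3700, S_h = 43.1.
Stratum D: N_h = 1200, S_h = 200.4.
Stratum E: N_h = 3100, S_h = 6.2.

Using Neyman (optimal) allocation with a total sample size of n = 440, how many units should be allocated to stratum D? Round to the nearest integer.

129

Neyman allocation: n_h = n · N_h S_h / Σ N_i S_i, with n = 440.
  stratum A: N_h·S_h = 1100·163.5 = 179850.00
  stratum B: N_h·S_h = 2800·79.1 = 221480.00
  stratum C: N_h·S_h = 3700·43.1 = 159470.00
  stratum D: N_h·S_h = 1200·200.4 = 240480.00
  stratum E: N_h·S_h = 3100·6.2 = 19220.00
Σ N_h S_h = 820500.00
n for stratum D = 440·240480.00/820500.00 = 128.959 → 129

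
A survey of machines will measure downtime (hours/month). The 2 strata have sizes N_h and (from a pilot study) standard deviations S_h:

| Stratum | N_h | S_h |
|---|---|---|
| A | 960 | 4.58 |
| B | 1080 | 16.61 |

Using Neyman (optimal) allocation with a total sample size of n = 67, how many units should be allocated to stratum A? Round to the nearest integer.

13

Neyman allocation: n_h = n · N_h S_h / Σ N_i S_i, with n = 67.
  stratum A: N_h·S_h = 960·4.58 = 4396.80
  stratum B: N_h·S_h = 1080·16.61 = 17938.80
Σ N_h S_h = 22335.60
n for stratum A = 67·4396.80/22335.60 = 13.189 → 13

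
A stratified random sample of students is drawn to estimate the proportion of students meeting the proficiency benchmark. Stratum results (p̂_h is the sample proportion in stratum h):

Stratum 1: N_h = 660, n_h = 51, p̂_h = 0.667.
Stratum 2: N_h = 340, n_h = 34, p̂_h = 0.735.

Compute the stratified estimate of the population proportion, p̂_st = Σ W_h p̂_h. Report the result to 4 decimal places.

N = 1000; stratum weights W_h = N_h/N.
p̂_st = Σ W_h p̂_h = (660·0.667 + 340·0.735)/1000 = 0.69012

p̂_st ≈ 0.6901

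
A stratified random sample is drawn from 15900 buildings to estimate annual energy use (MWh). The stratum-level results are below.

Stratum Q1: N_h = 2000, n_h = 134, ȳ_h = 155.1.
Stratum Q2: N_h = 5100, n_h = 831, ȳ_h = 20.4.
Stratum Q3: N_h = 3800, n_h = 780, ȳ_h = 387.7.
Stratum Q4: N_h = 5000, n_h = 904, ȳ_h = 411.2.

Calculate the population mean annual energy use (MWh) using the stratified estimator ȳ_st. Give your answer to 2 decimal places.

N = Σ N_h = 15900. Stratum weights W_h = N_h/N.
ȳ_st = (2000·155.1 + 5100·20.4 + 3800·387.7 + 5000·411.2) / 15900 = 248.0189

ȳ_st ≈ 248.02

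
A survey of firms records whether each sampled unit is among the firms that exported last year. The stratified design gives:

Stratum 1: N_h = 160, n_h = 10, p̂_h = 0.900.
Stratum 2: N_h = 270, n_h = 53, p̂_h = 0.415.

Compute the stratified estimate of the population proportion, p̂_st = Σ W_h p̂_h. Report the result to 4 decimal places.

N = 430; stratum weights W_h = N_h/N.
p̂_st = Σ W_h p̂_h = (160·0.900 + 270·0.415)/430 = 0.59547

p̂_st ≈ 0.5955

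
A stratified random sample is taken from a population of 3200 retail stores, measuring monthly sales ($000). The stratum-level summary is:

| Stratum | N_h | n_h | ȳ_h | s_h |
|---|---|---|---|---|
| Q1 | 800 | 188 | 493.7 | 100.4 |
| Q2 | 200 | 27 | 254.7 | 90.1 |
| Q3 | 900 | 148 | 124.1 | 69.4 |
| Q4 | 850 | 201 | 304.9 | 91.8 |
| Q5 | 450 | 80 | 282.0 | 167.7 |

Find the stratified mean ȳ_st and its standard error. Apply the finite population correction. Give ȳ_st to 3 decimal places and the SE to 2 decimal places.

ȳ_st ≈ 294.892, SE ≈ 3.70

ȳ_st = Σ W_h ȳ_h = (800·493.7 + 200·254.7 + 900·124.1 + 850·304.9 + 450·282.0)/3200 = 294.89219
V̂(ȳ_st) = Σ W_h² (1 − n_h/N_h) s_h²/n_h, with W_h = N_h/N and N = 3200:
  stratum Q1: (800/3200)²·(1 − 188/800)·100.4²/188 = 2.5636
  stratum Q2: (200/3200)²·(1 − 27/200)·90.1²/27 = 1.01593
  stratum Q3: (900/3200)²·(1 − 148/900)·69.4²/148 = 2.15089
  stratum Q4: (850/3200)²·(1 − 201/850)·91.8²/201 = 2.25867
  stratum Q5: (450/3200)²·(1 − 80/450)·167.7²/80 = 5.71598
V̂(ȳ_st) = 13.7051
SE(ȳ_st) = √13.7051 = 3.70204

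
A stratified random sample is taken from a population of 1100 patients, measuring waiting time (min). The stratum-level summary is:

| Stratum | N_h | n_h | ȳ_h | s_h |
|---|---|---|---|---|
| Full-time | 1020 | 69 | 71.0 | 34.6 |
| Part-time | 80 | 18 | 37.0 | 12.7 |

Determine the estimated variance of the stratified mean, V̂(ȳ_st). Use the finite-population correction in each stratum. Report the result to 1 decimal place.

V̂(ȳ_st) = Σ W_h² (1 − n_h/N_h) s_h²/n_h, with W_h = N_h/N and N = 1100:
  stratum Full-time: (1020/1100)²·(1 − 69/1020)·34.6²/69 = 13.9091
  stratum Part-time: (80/1100)²·(1 − 18/80)·12.7²/18 = 0.0367309
V̂(ȳ_st) = 13.9458

V̂(ȳ_st) ≈ 13.9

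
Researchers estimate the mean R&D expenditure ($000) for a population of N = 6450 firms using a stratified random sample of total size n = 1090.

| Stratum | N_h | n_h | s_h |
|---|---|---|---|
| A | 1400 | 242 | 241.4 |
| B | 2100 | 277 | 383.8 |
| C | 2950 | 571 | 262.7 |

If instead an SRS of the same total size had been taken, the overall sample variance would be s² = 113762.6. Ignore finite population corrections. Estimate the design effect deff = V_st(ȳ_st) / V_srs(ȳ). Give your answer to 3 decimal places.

V̂(ȳ_st) = Σ W_h² s_h²/n_h, with W_h = N_h/N and N = 6450:
  stratum A: (1400/6450)²·241.4²/242 = 11.3448
  stratum B: (2100/6450)²·383.8²/277 = 56.3702
  stratum C: (2950/6450)²·262.7²/571 = 25.2818
V_st = 92.9968
V_srs = s²/n = 113762.6/1090 = 104.369
deff = V_st / V_srs = 92.9968/104.369 = 0.8910

deff ≈ 0.891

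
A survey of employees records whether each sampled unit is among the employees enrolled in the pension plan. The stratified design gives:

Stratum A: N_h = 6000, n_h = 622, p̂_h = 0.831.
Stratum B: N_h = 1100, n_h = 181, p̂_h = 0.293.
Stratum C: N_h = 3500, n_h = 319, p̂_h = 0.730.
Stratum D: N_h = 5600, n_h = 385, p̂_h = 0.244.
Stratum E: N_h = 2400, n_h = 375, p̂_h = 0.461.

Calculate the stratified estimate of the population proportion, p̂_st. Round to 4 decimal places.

p̂_st ≈ 0.5557

N = 18600; stratum weights W_h = N_h/N.
p̂_st = Σ W_h p̂_h = (6000·0.831 + 1100·0.293 + 3500·0.730 + 5600·0.244 + 2400·0.461)/18600 = 0.55570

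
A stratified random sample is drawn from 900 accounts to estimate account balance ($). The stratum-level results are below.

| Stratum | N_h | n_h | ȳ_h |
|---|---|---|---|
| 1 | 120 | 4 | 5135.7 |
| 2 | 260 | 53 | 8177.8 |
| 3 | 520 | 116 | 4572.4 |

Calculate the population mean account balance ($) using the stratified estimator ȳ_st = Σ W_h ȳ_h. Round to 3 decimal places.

ȳ_st ≈ 5689.067

N = Σ N_h = 900. Stratum weights W_h = N_h/N.
ȳ_st = (120·5135.7 + 260·8177.8 + 520·4572.4) / 900 = 5689.06667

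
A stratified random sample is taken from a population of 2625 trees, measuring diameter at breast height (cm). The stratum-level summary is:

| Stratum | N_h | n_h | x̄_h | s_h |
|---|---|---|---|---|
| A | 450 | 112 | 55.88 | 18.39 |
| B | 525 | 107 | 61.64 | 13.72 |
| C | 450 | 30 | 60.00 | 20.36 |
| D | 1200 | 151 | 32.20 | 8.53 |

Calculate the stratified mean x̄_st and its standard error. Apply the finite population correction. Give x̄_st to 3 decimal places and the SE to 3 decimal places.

x̄_st = Σ W_h x̄_h = (450·55.88 + 525·61.64 + 450·60.00 + 1200·32.20)/2625 = 46.91314
V̂(x̄_st) = Σ W_h² (1 − n_h/N_h) s_h²/n_h, with W_h = N_h/N and N = 2625:
  stratum A: (450/2625)²·(1 − 112/450)·18.39²/112 = 0.0666524
  stratum B: (525/2625)²·(1 − 107/525)·13.72²/107 = 0.0560275
  stratum C: (450/2625)²·(1 − 30/450)·20.36²/30 = 0.378998
  stratum D: (1200/2625)²·(1 − 151/1200)·8.53²/151 = 0.0880277
V̂(x̄_st) = 0.589706
SE(x̄_st) = √0.589706 = 0.767923

x̄_st ≈ 46.913, SE ≈ 0.768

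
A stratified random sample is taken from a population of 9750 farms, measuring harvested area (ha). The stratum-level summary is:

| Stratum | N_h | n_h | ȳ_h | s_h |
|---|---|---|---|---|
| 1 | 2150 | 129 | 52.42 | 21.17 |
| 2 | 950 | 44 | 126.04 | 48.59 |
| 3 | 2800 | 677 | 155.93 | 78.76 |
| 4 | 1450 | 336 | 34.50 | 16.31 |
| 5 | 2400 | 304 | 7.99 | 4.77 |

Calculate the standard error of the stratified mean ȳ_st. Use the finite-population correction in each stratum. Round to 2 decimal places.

V̂(ȳ_st) = Σ W_h² (1 − n_h/N_h) s_h²/n_h, with W_h = N_h/N and N = 9750:
  stratum 1: (2150/9750)²·(1 − 129/2150)·21.17²/129 = 0.158799
  stratum 2: (950/9750)²·(1 − 44/950)·48.59²/44 = 0.485829
  stratum 3: (2800/9750)²·(1 − 677/2800)·78.76²/677 = 0.572956
  stratum 4: (1450/9750)²·(1 − 336/1450)·16.31²/336 = 0.0134528
  stratum 5: (2400/9750)²·(1 − 304/2400)·4.77²/304 = 0.00396056
V̂(ȳ_st) = 1.235
SE(ȳ_st) = √1.235 = 1.1113

SE(ȳ_st) ≈ 1.11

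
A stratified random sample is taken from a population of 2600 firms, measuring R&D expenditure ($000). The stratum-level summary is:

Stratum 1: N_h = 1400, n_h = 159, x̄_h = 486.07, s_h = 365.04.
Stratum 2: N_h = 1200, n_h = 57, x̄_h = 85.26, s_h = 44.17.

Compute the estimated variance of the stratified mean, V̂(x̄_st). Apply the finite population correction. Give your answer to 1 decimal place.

V̂(x̄_st) = Σ W_h² (1 − n_h/N_h) s_h²/n_h, with W_h = N_h/N and N = 2600:
  stratum 1: (1400/2600)²·(1 − 159/1400)·365.04²/159 = 215.396
  stratum 2: (1200/2600)²·(1 − 57/1200)·44.17²/57 = 6.94482
V̂(x̄_st) = 222.34

V̂(x̄_st) ≈ 222.3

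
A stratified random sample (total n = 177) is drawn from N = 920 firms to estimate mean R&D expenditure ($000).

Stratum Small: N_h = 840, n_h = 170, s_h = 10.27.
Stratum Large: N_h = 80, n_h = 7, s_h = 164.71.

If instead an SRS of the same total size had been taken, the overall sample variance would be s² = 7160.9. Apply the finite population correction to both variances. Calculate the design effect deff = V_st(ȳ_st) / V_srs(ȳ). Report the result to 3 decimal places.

V̂(ȳ_st) = Σ W_h² (1 − n_h/N_h) s_h²/n_h, with W_h = N_h/N and N = 920:
  stratum Small: (840/920)²·(1 − 170/840)·10.27²/170 = 0.412544
  stratum Large: (80/920)²·(1 − 7/80)·164.71²/7 = 26.7411
V_st = 27.1536
V_srs = (1 − 177/920)·7160.9/177 = 32.6735
deff = V_st / V_srs = 27.1536/32.6735 = 0.8311

deff ≈ 0.831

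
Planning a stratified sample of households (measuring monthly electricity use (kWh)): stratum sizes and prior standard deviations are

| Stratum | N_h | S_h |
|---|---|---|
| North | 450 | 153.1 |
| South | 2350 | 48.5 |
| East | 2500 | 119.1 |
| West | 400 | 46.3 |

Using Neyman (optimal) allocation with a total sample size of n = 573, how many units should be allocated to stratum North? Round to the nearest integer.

Neyman allocation: n_h = n · N_h S_h / Σ N_i S_i, with n = 573.
  stratum North: N_h·S_h = 450·153.1 = 68895.00
  stratum South: N_h·S_h = 2350·48.5 = 113975.00
  stratum East: N_h·S_h = 2500·119.1 = 297750.00
  stratum West: N_h·S_h = 400·46.3 = 18520.00
Σ N_h S_h = 499140.00
n for stratum North = 573·68895.00/499140.00 = 79.090 → 79

79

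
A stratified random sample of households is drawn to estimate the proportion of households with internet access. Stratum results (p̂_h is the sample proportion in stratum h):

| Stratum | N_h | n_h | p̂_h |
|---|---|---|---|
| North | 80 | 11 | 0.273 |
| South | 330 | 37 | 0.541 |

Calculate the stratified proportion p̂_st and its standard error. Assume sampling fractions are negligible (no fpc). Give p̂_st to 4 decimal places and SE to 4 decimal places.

N = 410; stratum weights W_h = N_h/N.
p̂_st = Σ W_h p̂_h = (80·0.273 + 330·0.541)/410 = 0.48871
V̂(p̂_st) = Σ W_h² p̂_h(1−p̂_h)/(n_h−1):
  stratum North: (80/410)²·0.273·0.727/10 = 0.00075563
  stratum South: (330/410)²·0.541·0.459/36 = 0.00446856
V̂(p̂_st) = 0.00522419; SE = √V̂ = 0.0722786

p̂_st ≈ 0.4887, SE ≈ 0.0723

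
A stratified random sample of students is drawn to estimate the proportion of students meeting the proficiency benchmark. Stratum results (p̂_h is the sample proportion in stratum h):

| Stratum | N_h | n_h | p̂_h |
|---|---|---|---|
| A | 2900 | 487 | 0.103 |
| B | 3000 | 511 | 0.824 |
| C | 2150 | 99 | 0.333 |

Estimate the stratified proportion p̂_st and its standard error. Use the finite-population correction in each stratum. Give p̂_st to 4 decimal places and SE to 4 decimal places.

N = 8050; stratum weights W_h = N_h/N.
p̂_st = Σ W_h p̂_h = (2900·0.103 + 3000·0.824 + 2150·0.333)/8050 = 0.43312
V̂(p̂_st) = Σ W_h² (1 − n_h/N_h) p̂_h(1−p̂_h)/(n_h−1):
  stratum A: (2900/8050)²·(1 − 487/2900)·0.103·0.897/486 = 2.05285e-05
  stratum B: (3000/8050)²·(1 − 511/3000)·0.824·0.176/510 = 3.27661e-05
  stratum C: (2150/8050)²·(1 − 99/2150)·0.333·0.667/98 = 0.000154226
V̂(p̂_st) = 0.00020752; SE = √V̂ = 0.0144056

p̂_st ≈ 0.4331, SE ≈ 0.0144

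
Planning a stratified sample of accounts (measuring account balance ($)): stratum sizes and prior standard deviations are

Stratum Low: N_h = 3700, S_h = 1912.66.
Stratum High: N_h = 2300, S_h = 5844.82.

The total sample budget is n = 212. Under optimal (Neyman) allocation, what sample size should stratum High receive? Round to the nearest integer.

Neyman allocation: n_h = n · N_h S_h / Σ N_i S_i, with n = 212.
  stratum Low: N_h·S_h = 3700·1912.66 = 7076842.00
  stratum High: N_h·S_h = 2300·5844.82 = 13443086.00
Σ N_h S_h = 20519928.00
n for stratum High = 212·13443086.00/20519928.00 = 138.886 → 139

139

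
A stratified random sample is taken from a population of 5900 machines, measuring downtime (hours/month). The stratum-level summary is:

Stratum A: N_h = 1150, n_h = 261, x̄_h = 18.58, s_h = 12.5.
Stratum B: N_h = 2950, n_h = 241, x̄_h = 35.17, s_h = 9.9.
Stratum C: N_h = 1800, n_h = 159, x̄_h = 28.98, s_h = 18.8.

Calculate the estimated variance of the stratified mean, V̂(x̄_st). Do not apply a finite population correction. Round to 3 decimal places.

V̂(x̄_st) = Σ W_h² s_h²/n_h, with W_h = N_h/N and N = 5900:
  stratum A: (1150/5900)²·12.5²/261 = 0.0227442
  stratum B: (2950/5900)²·9.9²/241 = 0.10167
  stratum C: (1800/5900)²·18.8²/159 = 0.2069
V̂(x̄_st) = 0.331314

V̂(x̄_st) ≈ 0.331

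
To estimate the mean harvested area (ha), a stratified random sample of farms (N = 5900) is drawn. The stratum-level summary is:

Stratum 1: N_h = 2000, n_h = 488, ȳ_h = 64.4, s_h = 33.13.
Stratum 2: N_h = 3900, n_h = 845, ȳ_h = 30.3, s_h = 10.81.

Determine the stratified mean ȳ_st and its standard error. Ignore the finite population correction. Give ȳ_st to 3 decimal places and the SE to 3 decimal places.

ȳ_st = Σ W_h ȳ_h = (2000·64.4 + 3900·30.3)/5900 = 41.85932
V̂(ȳ_st) = Σ W_h² s_h²/n_h, with W_h = N_h/N and N = 5900:
  stratum 1: (2000/5900)²·33.13²/488 = 0.258451
  stratum 2: (3900/5900)²·10.81²/845 = 0.0604254
V̂(ȳ_st) = 0.318877
SE(ȳ_st) = √0.318877 = 0.564692

ȳ_st ≈ 41.859, SE ≈ 0.565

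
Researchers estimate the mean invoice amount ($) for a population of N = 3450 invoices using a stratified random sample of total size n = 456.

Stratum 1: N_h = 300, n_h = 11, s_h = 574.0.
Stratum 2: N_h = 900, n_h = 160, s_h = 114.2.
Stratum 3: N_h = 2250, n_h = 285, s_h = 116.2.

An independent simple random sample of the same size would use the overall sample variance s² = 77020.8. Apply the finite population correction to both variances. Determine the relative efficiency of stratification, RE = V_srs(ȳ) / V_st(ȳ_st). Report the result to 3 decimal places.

V̂(ȳ_st) = Σ W_h² (1 − n_h/N_h) s_h²/n_h, with W_h = N_h/N and N = 3450:
  stratum 1: (300/3450)²·(1 − 11/300)·574.0²/11 = 218.179
  stratum 2: (900/3450)²·(1 − 160/900)·114.2²/160 = 4.56088
  stratum 3: (2250/3450)²·(1 − 285/2250)·116.2²/285 = 17.5984
V_st = 240.338
V_srs = (1 − 456/3450)·77020.8/456 = 146.58
Relative efficiency = V_srs / V_st = 146.58/240.338 = 0.6099

RE ≈ 0.610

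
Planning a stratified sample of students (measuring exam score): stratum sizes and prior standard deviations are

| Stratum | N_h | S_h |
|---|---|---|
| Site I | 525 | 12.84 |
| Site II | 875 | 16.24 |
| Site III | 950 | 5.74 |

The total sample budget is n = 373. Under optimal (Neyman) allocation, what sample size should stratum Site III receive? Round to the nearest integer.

77

Neyman allocation: n_h = n · N_h S_h / Σ N_i S_i, with n = 373.
  stratum Site I: N_h·S_h = 525·12.84 = 6741.00
  stratum Site II: N_h·S_h = 875·16.24 = 14210.00
  stratum Site III: N_h·S_h = 950·5.74 = 5453.00
Σ N_h S_h = 26404.00
n for stratum Site III = 373·5453.00/26404.00 = 77.033 → 77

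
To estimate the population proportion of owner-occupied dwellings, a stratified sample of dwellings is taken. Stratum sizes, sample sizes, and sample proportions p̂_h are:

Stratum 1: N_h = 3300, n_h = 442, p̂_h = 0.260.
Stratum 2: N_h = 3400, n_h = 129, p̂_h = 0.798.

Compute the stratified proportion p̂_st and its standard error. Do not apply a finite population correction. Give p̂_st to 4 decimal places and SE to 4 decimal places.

N = 6700; stratum weights W_h = N_h/N.
p̂_st = Σ W_h p̂_h = (3300·0.260 + 3400·0.798)/6700 = 0.53301
V̂(p̂_st) = Σ W_h² p̂_h(1−p̂_h)/(n_h−1):
  stratum 1: (3300/6700)²·0.260·0.740/441 = 0.000105839
  stratum 2: (3400/6700)²·0.798·0.202/128 = 0.000324304
V̂(p̂_st) = 0.000430143; SE = √V̂ = 0.0207399

p̂_st ≈ 0.5330, SE ≈ 0.0207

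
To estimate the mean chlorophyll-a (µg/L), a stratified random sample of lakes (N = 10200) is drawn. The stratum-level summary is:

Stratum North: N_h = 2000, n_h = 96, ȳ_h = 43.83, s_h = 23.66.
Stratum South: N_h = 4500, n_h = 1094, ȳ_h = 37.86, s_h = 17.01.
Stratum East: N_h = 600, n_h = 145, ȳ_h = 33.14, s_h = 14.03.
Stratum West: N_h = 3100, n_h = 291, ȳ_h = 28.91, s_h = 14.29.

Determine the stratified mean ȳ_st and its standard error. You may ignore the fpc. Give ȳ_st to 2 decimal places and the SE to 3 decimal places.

ȳ_st = Σ W_h ȳ_h = (2000·43.83 + 4500·37.86 + 600·33.14 + 3100·28.91)/10200 = 36.03284
V̂(ȳ_st) = Σ W_h² s_h²/n_h, with W_h = N_h/N and N = 10200:
  stratum North: (2000/10200)²·23.66²/96 = 0.224191
  stratum South: (4500/10200)²·17.01²/1094 = 0.0514773
  stratum East: (600/10200)²·14.03²/145 = 0.00469731
  stratum West: (3100/10200)²·14.29²/291 = 0.0648178
V̂(ȳ_st) = 0.345183
SE(ȳ_st) = √0.345183 = 0.587523

ȳ_st ≈ 36.03, SE ≈ 0.588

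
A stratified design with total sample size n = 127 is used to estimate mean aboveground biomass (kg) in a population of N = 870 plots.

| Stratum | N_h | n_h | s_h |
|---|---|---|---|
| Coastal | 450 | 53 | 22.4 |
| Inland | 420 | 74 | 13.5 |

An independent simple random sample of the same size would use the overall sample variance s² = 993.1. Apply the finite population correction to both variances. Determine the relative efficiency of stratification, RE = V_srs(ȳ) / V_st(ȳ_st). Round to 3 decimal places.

V̂(ȳ_st) = Σ W_h² (1 − n_h/N_h) s_h²/n_h, with W_h = N_h/N and N = 870:
  stratum Coastal: (450/870)²·(1 − 53/450)·22.4²/53 = 2.23452
  stratum Inland: (420/870)²·(1 − 74/420)·13.5²/74 = 0.472849
V_st = 2.70737
V_srs = (1 − 127/870)·993.1/127 = 6.67819
Relative efficiency = V_srs / V_st = 6.67819/2.70737 = 2.4667

RE ≈ 2.467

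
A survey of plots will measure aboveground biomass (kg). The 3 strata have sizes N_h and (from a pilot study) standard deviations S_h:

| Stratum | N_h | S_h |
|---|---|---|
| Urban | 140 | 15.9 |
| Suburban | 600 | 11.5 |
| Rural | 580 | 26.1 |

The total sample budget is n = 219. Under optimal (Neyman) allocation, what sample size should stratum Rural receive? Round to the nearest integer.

137

Neyman allocation: n_h = n · N_h S_h / Σ N_i S_i, with n = 219.
  stratum Urban: N_h·S_h = 140·15.9 = 2226.00
  stratum Suburban: N_h·S_h = 600·11.5 = 6900.00
  stratum Rural: N_h·S_h = 580·26.1 = 15138.00
Σ N_h S_h = 24264.00
n for stratum Rural = 219·15138.00/24264.00 = 136.631 → 137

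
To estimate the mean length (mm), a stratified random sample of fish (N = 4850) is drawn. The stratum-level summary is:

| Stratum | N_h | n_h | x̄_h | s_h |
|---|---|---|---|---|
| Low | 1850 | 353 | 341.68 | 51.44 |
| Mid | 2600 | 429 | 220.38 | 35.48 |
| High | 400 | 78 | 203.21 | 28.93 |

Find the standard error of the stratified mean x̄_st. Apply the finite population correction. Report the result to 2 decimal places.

SE(x̄_st) ≈ 1.28

V̂(x̄_st) = Σ W_h² (1 − n_h/N_h) s_h²/n_h, with W_h = N_h/N and N = 4850:
  stratum Low: (1850/4850)²·(1 − 353/1850)·51.44²/353 = 0.882546
  stratum Mid: (2600/4850)²·(1 − 429/2600)·35.48²/429 = 0.704141
  stratum High: (400/4850)²·(1 − 78/400)·28.93²/78 = 0.0587536
V̂(x̄_st) = 1.64544
SE(x̄_st) = √1.64544 = 1.28275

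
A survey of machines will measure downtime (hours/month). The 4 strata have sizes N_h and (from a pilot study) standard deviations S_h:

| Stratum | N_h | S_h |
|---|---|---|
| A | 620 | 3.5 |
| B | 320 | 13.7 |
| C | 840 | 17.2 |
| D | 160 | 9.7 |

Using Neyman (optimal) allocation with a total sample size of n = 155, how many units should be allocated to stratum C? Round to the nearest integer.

99

Neyman allocation: n_h = n · N_h S_h / Σ N_i S_i, with n = 155.
  stratum A: N_h·S_h = 620·3.5 = 2170.00
  stratum B: N_h·S_h = 320·13.7 = 4384.00
  stratum C: N_h·S_h = 840·17.2 = 14448.00
  stratum D: N_h·S_h = 160·9.7 = 1552.00
Σ N_h S_h = 22554.00
n for stratum C = 155·14448.00/22554.00 = 99.292 → 99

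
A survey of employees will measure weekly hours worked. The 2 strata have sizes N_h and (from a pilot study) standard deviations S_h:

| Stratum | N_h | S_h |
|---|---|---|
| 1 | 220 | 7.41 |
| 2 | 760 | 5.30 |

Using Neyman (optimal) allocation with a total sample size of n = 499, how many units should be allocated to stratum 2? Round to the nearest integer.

Neyman allocation: n_h = n · N_h S_h / Σ N_i S_i, with n = 499.
  stratum 1: N_h·S_h = 220·7.41 = 1630.20
  stratum 2: N_h·S_h = 760·5.30 = 4028.00
Σ N_h S_h = 5658.20
n for stratum 2 = 499·4028.00/5658.20 = 355.232 → 355

355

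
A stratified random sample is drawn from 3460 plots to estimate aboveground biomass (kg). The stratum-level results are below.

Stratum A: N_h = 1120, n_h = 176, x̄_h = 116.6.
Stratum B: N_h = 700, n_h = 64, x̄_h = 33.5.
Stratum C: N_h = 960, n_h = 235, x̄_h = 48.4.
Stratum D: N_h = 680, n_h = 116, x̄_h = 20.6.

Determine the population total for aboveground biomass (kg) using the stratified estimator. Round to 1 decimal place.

τ̂_st = Σ N_h x̄_h = 1120·116.6 + 700·33.5 + 960·48.4 + 680·20.6 = 214514.0

τ̂_st ≈ 214514.0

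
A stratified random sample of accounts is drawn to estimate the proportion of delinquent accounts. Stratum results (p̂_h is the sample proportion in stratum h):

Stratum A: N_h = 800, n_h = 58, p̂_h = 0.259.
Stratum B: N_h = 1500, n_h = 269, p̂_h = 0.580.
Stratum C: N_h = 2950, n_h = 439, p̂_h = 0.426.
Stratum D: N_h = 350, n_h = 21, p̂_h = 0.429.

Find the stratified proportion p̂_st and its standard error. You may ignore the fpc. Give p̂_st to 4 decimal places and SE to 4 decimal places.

p̂_st ≈ 0.4436, SE ≈ 0.0183

N = 5600; stratum weights W_h = N_h/N.
p̂_st = Σ W_h p̂_h = (800·0.259 + 1500·0.580 + 2950·0.426 + 350·0.429)/5600 = 0.44358
V̂(p̂_st) = Σ W_h² p̂_h(1−p̂_h)/(n_h−1):
  stratum A: (800/5600)²·0.259·0.741/57 = 6.87143e-05
  stratum B: (1500/5600)²·0.580·0.420/268 = 6.52152e-05
  stratum C: (2950/5600)²·0.426·0.574/438 = 0.000154923
  stratum D: (350/5600)²·0.429·0.571/20 = 4.78436e-05
V̂(p̂_st) = 0.000336696; SE = √V̂ = 0.0183493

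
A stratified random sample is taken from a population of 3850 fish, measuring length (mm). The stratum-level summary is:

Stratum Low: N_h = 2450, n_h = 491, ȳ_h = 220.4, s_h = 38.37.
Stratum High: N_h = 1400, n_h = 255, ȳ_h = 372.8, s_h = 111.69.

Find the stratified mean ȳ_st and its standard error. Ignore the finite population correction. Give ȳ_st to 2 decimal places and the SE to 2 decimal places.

ȳ_st = Σ W_h ȳ_h = (2450·220.4 + 1400·372.8)/3850 = 275.81818
V̂(ȳ_st) = Σ W_h² s_h²/n_h, with W_h = N_h/N and N = 3850:
  stratum Low: (2450/3850)²·38.37²/491 = 1.21426
  stratum High: (1400/3850)²·111.69²/255 = 6.46879
V̂(ȳ_st) = 7.68305
SE(ȳ_st) = √7.68305 = 2.77183

ȳ_st ≈ 275.82, SE ≈ 2.77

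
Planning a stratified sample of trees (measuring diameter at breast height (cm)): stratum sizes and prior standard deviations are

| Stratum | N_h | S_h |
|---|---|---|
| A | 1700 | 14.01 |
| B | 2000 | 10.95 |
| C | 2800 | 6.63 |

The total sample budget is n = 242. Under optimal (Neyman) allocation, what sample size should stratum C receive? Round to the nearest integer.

Neyman allocation: n_h = n · N_h S_h / Σ N_i S_i, with n = 242.
  stratum A: N_h·S_h = 1700·14.01 = 23817.00
  stratum B: N_h·S_h = 2000·10.95 = 21900.00
  stratum C: N_h·S_h = 2800·6.63 = 18564.00
Σ N_h S_h = 64281.00
n for stratum C = 242·18564.00/64281.00 = 69.888 → 70

70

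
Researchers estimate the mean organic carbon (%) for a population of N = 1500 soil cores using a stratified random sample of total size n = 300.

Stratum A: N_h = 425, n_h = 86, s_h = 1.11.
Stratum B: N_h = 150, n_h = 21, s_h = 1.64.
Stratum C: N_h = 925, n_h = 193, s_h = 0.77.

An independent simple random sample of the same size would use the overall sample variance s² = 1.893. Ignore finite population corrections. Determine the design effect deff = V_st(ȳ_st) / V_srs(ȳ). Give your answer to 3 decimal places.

V̂(ȳ_st) = Σ W_h² s_h²/n_h, with W_h = N_h/N and N = 1500:
  stratum A: (425/1500)²·1.11²/86 = 0.00115012
  stratum B: (150/1500)²·1.64²/21 = 0.00128076
  stratum C: (925/1500)²·0.77²/193 = 0.00116822
V_st = 0.0035991
V_srs = s²/n = 1.893/300 = 0.00631
deff = V_st / V_srs = 0.0035991/0.00631 = 0.5704

deff ≈ 0.570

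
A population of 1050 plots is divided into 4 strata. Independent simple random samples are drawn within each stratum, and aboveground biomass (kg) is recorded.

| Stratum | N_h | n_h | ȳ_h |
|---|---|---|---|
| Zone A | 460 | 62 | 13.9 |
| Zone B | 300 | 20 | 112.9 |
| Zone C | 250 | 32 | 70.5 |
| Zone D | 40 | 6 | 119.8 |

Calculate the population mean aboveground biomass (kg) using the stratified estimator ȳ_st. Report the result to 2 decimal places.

N = Σ N_h = 1050. Stratum weights W_h = N_h/N.
ȳ_st = (460·13.9 + 300·112.9 + 250·70.5 + 40·119.8) / 1050 = 59.6962

ȳ_st ≈ 59.70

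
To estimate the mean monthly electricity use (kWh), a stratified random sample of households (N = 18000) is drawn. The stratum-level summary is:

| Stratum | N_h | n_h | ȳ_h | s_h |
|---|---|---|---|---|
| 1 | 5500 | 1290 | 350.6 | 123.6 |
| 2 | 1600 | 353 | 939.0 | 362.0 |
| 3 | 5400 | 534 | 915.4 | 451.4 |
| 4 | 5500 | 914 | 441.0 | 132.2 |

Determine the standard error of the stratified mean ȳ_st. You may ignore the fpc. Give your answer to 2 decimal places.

SE(ȳ_st) ≈ 6.34

V̂(ȳ_st) = Σ W_h² s_h²/n_h, with W_h = N_h/N and N = 18000:
  stratum 1: (5500/18000)²·123.6²/1290 = 1.10568
  stratum 2: (1600/18000)²·362.0²/353 = 2.93317
  stratum 3: (5400/18000)²·451.4²/534 = 34.3419
  stratum 4: (5500/18000)²·132.2²/914 = 1.78524
V̂(ȳ_st) = 40.166
SE(ȳ_st) = √40.166 = 6.33766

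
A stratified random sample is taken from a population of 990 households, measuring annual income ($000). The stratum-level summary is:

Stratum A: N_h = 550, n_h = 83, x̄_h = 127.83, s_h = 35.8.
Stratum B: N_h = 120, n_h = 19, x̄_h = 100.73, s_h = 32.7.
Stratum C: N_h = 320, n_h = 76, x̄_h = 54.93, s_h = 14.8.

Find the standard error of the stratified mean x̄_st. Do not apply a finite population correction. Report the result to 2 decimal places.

SE(x̄_st) ≈ 2.43

V̂(x̄_st) = Σ W_h² s_h²/n_h, with W_h = N_h/N and N = 990:
  stratum A: (550/990)²·35.8²/83 = 4.76588
  stratum B: (120/990)²·32.7²/19 = 0.826864
  stratum C: (320/990)²·14.8²/76 = 0.30112
V̂(x̄_st) = 5.89386
SE(x̄_st) = √5.89386 = 2.42773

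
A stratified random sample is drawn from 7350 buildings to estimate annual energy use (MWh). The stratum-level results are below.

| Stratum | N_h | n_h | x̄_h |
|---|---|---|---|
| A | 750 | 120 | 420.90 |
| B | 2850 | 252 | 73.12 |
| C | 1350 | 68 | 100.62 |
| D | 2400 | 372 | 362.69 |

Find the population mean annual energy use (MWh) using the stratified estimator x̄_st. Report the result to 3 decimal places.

N = Σ N_h = 7350. Stratum weights W_h = N_h/N.
x̄_st = (750·420.90 + 2850·73.12 + 1350·100.62 + 2400·362.69) / 7350 = 208.21224

x̄_st ≈ 208.212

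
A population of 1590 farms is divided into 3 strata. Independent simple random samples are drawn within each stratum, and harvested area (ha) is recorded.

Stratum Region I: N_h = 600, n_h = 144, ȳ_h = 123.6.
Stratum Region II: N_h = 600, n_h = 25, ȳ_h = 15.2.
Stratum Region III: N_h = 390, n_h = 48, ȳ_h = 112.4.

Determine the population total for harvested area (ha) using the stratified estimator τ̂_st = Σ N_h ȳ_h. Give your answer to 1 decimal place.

τ̂_st = Σ N_h ȳ_h = 600·123.6 + 600·15.2 + 390·112.4 = 127116.0

τ̂_st ≈ 127116.0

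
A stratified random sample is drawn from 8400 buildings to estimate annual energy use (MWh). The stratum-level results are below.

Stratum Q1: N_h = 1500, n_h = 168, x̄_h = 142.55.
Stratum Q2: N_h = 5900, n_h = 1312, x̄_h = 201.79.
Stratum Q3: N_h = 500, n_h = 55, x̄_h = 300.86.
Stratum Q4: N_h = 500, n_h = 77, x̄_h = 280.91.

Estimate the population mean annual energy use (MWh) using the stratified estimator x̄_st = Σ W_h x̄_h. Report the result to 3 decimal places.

N = Σ N_h = 8400. Stratum weights W_h = N_h/N.
x̄_st = (1500·142.55 + 5900·201.79 + 500·300.86 + 500·280.91) / 8400 = 201.81798

x̄_st ≈ 201.818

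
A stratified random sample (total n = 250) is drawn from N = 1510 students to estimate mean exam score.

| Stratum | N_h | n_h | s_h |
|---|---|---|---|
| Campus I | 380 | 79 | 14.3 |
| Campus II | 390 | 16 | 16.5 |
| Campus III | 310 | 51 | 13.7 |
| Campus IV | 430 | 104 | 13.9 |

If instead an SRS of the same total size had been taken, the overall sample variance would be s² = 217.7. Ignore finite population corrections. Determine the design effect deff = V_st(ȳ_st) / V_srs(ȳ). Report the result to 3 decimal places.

V̂(ȳ_st) = Σ W_h² s_h²/n_h, with W_h = N_h/N and N = 1510:
  stratum Campus I: (380/1510)²·14.3²/79 = 0.16393
  stratum Campus II: (390/1510)²·16.5²/16 = 1.13507
  stratum Campus III: (310/1510)²·13.7²/51 = 0.15511
  stratum Campus IV: (430/1510)²·13.9²/104 = 0.150654
V_st = 1.60477
V_srs = s²/n = 217.7/250 = 0.8708
deff = V_st / V_srs = 1.60477/0.8708 = 1.8429

deff ≈ 1.843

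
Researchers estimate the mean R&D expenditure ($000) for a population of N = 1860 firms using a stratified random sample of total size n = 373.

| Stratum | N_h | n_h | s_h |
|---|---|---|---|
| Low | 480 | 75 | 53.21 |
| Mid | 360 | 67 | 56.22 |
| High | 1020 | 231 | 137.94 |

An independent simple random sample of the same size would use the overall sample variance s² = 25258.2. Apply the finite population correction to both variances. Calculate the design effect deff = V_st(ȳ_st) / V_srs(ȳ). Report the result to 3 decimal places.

V̂(ȳ_st) = Σ W_h² (1 − n_h/N_h) s_h²/n_h, with W_h = N_h/N and N = 1860:
  stratum Low: (480/1860)²·(1 − 75/480)·53.21²/75 = 2.12127
  stratum Mid: (360/1860)²·(1 − 67/360)·56.22²/67 = 1.43831
  stratum High: (1020/1860)²·(1 − 231/1020)·137.94²/231 = 19.1611
V_st = 22.7206
V_srs = (1 − 373/1860)·25258.2/373 = 54.1367
deff = V_st / V_srs = 22.7206/54.1367 = 0.4197

deff ≈ 0.420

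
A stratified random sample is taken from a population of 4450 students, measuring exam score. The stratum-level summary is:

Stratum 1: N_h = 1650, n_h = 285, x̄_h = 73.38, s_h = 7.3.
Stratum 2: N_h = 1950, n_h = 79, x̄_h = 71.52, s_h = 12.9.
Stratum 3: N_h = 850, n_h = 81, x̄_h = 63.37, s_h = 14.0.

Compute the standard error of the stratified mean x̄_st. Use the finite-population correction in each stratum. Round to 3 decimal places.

V̂(x̄_st) = Σ W_h² (1 − n_h/N_h) s_h²/n_h, with W_h = N_h/N and N = 4450:
  stratum 1: (1650/4450)²·(1 − 285/1650)·7.3²/285 = 0.0212666
  stratum 2: (1950/4450)²·(1 − 79/1950)·12.9²/79 = 0.388097
  stratum 3: (850/4450)²·(1 − 81/850)·14.0²/81 = 0.0798723
V̂(x̄_st) = 0.489236
SE(x̄_st) = √0.489236 = 0.699454

SE(x̄_st) ≈ 0.699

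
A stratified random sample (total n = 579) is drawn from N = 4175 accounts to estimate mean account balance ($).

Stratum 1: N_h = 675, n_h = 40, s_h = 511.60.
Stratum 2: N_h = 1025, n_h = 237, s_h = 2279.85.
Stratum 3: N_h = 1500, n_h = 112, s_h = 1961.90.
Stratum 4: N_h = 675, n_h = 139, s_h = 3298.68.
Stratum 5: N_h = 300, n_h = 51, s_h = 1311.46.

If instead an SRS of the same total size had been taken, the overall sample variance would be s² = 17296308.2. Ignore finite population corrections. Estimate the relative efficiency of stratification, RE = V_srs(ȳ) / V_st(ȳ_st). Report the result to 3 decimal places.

V̂(ȳ_st) = Σ W_h² s_h²/n_h, with W_h = N_h/N and N = 4175:
  stratum 1: (675/4175)²·511.60²/40 = 171.039
  stratum 2: (1025/4175)²·2279.85²/237 = 1321.9
  stratum 3: (1500/4175)²·1961.90²/112 = 4436.14
  stratum 4: (675/4175)²·3298.68²/139 = 2046.26
  stratum 5: (300/4175)²·1311.46²/51 = 174.128
V_st = 8149.47
V_srs = s²/n = 17296308.2/579 = 29872.7
Relative efficiency = V_srs / V_st = 29872.7/8149.47 = 3.6656

RE ≈ 3.666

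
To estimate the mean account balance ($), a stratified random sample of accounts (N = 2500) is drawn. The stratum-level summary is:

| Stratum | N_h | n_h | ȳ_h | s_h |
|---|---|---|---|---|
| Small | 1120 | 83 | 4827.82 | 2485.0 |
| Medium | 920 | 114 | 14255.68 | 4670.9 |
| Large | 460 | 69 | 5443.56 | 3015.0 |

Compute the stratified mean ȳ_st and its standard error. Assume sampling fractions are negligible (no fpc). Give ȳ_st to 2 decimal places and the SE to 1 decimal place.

ȳ_st ≈ 8410.57, SE ≈ 212.9

ȳ_st = Σ W_h ȳ_h = (1120·4827.82 + 920·14255.68 + 460·5443.56)/2500 = 8410.56864
V̂(ȳ_st) = Σ W_h² s_h²/n_h, with W_h = N_h/N and N = 2500:
  stratum Small: (1120/2500)²·2485.0²/83 = 14932.4
  stratum Medium: (920/2500)²·4670.9²/114 = 25917.4
  stratum Large: (460/2500)²·3015.0²/69 = 4460.27
V̂(ȳ_st) = 45310.1
SE(ȳ_st) = √45310.1 = 212.862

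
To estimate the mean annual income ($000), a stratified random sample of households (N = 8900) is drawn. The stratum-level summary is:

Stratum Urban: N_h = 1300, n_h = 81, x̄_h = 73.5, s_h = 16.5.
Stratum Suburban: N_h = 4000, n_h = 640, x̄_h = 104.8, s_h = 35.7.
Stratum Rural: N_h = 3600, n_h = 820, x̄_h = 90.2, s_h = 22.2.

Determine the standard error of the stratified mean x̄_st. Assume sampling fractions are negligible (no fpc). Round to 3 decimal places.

V̂(x̄_st) = Σ W_h² s_h²/n_h, with W_h = N_h/N and N = 8900:
  stratum Urban: (1300/8900)²·16.5²/81 = 0.0717116
  stratum Suburban: (4000/8900)²·35.7²/640 = 0.40225
  stratum Rural: (3600/8900)²·22.2²/820 = 0.098337
V̂(x̄_st) = 0.572299
SE(x̄_st) = √0.572299 = 0.756504

SE(x̄_st) ≈ 0.757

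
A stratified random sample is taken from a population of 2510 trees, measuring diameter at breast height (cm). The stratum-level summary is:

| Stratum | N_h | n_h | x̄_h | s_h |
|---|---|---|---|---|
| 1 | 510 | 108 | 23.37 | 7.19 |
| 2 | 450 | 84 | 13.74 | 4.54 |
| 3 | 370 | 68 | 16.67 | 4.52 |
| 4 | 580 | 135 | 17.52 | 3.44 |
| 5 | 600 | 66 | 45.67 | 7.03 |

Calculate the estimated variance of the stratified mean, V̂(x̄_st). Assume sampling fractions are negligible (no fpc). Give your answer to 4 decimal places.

V̂(x̄_st) = Σ W_h² s_h²/n_h, with W_h = N_h/N and N = 2510:
  stratum 1: (510/2510)²·7.19²/108 = 0.0197618
  stratum 2: (450/2510)²·4.54²/84 = 0.00788697
  stratum 3: (370/2510)²·4.52²/68 = 0.00652866
  stratum 4: (580/2510)²·3.44²/135 = 0.00468049
  stratum 5: (600/2510)²·7.03²/66 = 0.042788
V̂(x̄_st) = 0.0816459

V̂(x̄_st) ≈ 0.0816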